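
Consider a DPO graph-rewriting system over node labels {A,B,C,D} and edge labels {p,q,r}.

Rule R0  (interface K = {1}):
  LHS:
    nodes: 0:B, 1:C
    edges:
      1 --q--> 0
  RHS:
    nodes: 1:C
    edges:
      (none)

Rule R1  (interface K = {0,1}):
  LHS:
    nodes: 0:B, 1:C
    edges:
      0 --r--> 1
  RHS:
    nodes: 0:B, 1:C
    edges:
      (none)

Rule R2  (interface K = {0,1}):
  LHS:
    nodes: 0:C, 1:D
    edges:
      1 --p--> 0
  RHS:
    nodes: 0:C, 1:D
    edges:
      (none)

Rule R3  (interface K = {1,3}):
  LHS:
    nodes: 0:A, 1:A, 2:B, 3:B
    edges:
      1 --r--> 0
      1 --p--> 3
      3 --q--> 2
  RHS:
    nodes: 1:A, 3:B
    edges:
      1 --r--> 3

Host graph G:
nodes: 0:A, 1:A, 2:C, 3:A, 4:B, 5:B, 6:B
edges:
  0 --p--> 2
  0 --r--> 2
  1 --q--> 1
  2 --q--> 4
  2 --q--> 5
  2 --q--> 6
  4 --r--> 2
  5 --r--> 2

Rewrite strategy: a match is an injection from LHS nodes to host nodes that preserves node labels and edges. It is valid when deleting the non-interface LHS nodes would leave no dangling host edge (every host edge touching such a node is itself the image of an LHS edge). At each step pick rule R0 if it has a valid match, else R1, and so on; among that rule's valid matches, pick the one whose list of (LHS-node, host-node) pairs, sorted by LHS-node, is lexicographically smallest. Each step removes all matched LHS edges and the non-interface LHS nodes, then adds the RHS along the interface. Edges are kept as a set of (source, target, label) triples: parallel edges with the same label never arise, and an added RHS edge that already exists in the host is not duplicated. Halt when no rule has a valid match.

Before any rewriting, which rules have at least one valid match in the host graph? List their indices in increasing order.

R0: 1 valid match — {0↦6, 1↦2}
R1: 2 valid matches — {0↦4, 1↦2}, {0↦5, 1↦2}
R2: no valid match — LHS pattern not found
R3: no valid match — LHS pattern not found

Answer: [R0,R1]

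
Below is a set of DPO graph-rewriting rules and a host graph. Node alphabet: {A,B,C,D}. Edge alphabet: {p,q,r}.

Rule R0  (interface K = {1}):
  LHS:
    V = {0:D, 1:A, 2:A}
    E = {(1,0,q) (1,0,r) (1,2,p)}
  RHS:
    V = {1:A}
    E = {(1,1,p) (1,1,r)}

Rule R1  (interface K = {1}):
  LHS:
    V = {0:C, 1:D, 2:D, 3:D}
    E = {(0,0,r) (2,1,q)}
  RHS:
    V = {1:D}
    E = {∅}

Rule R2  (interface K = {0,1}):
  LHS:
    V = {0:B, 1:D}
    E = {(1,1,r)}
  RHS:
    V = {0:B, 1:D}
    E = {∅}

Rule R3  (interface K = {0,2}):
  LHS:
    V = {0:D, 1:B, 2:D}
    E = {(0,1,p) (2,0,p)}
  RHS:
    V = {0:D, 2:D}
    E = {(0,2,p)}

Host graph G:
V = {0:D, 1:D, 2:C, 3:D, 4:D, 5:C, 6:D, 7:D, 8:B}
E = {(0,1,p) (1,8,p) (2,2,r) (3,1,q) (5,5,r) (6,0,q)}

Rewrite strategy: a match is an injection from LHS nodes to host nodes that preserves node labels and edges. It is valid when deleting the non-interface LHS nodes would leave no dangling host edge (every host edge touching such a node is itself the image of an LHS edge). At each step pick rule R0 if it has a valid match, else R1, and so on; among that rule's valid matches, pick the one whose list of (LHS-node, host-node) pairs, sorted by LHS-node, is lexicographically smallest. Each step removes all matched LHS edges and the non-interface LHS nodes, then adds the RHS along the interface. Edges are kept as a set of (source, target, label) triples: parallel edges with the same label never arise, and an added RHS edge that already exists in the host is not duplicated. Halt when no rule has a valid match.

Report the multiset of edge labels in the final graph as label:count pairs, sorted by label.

Answer: p:1

Rewrite trace:
start.  V:9 E:6  edges: 0-p->1 1-p->8 2-r->2 3-q->1 5-r->5 6-q->0
1. fire R1 via {0↦2, 1↦0, 2↦6, 3↦4}  →  V:6 E:4  edges: 0-p->1 1-p->8 3-q->1 5-r->5
2. fire R1 via {0↦5, 1↦1, 2↦3, 3↦7}  →  V:3 E:2  edges: 0-p->1 1-p->8
3. fire R3 via {0↦1, 1↦8, 2↦0}  →  V:2 E:1  edges: 1-p->0
final graph: no rule applies after step 3
NF edges: [(1, 0, 'p')]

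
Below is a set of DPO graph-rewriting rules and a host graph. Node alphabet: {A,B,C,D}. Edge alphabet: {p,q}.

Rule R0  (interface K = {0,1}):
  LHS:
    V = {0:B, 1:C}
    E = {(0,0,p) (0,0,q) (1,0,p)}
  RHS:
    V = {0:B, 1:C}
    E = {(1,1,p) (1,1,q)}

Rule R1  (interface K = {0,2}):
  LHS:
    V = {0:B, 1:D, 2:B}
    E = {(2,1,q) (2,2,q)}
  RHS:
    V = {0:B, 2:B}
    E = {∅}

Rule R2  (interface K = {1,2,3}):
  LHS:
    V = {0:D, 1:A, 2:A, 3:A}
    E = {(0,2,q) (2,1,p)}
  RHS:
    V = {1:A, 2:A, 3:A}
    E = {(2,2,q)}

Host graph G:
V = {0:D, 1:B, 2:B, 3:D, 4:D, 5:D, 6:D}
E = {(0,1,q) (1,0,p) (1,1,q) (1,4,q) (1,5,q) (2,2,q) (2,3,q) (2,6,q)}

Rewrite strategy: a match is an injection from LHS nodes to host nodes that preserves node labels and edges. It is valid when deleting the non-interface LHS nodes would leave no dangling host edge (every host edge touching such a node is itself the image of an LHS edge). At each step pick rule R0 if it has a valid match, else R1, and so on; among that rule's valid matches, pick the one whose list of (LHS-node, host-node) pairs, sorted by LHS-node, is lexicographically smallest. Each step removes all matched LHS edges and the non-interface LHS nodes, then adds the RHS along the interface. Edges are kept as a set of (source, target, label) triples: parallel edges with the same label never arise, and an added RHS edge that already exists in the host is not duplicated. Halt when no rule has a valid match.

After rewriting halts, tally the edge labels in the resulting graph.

initial: |V|=7 |E|=8  E = 0-q->1 1-p->0 1-q->1 1-q->4 1-q->5 2-q->2 2-q->3 2-q->6
step 1: apply R1 at {0↦1, 1↦3, 2↦2}  → |V|=6 |E|=6  E = 0-q->1 1-p->0 1-q->1 1-q->4 1-q->5 2-q->6
step 2: apply R1 at {0↦2, 1↦4, 2↦1}  → |V|=5 |E|=4  E = 0-q->1 1-p->0 1-q->5 2-q->6
halt: no rule applies after step 2
NF edges: [(0, 1, 'q'), (1, 0, 'p'), (1, 5, 'q'), (2, 6, 'q')]

Answer: p:1 q:3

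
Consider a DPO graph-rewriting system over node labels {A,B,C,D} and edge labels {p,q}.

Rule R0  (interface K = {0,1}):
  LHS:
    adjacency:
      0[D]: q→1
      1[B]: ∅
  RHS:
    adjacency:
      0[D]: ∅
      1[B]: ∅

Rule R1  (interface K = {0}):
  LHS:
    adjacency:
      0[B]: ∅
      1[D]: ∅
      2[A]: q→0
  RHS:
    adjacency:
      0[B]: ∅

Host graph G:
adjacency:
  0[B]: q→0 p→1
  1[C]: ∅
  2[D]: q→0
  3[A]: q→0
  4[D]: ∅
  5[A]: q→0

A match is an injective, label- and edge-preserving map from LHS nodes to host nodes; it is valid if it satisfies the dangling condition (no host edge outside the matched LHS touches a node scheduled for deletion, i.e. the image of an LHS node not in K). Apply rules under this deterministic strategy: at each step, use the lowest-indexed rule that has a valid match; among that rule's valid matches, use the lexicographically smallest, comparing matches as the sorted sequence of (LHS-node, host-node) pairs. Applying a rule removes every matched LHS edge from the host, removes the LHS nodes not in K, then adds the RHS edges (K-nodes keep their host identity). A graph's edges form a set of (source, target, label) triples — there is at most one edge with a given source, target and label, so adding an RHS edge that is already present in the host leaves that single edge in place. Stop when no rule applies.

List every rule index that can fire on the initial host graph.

Answer: [R0,R1]

Rewrite trace:
R0: 1 valid match — {0↦2, 1↦0}
R1: 2 valid matches — {0↦0, 1↦4, 2↦3}, {0↦0, 1↦4, 2↦5}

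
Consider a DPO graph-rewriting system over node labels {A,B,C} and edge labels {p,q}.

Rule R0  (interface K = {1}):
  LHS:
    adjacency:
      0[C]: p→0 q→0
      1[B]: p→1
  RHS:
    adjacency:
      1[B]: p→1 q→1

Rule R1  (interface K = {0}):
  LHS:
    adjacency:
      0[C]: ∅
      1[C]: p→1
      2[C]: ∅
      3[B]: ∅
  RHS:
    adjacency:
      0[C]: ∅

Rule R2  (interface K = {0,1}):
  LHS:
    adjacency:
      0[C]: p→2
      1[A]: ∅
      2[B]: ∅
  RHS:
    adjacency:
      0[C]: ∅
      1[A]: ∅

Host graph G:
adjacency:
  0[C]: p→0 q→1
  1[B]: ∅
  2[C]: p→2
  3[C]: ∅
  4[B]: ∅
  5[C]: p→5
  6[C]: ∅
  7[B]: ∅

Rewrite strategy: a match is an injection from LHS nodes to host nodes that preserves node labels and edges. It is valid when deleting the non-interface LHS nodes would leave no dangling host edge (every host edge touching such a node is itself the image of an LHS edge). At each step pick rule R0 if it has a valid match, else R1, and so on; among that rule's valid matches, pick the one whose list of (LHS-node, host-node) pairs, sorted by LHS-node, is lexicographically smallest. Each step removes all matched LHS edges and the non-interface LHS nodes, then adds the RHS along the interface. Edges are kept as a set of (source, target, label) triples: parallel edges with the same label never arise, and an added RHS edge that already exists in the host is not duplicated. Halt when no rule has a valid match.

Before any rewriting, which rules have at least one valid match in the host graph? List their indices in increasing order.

Answer: [R1]

Steps:
R0: no valid match — LHS pattern not found
R1: 24 valid matches — {0↦0, 1↦2, 2↦3, 3↦4}, {0↦0, 1↦2, 2↦3, 3↦7}, {0↦0, 1↦2, 2↦6, 3↦4} (+21 more)
R2: no valid match — LHS pattern not found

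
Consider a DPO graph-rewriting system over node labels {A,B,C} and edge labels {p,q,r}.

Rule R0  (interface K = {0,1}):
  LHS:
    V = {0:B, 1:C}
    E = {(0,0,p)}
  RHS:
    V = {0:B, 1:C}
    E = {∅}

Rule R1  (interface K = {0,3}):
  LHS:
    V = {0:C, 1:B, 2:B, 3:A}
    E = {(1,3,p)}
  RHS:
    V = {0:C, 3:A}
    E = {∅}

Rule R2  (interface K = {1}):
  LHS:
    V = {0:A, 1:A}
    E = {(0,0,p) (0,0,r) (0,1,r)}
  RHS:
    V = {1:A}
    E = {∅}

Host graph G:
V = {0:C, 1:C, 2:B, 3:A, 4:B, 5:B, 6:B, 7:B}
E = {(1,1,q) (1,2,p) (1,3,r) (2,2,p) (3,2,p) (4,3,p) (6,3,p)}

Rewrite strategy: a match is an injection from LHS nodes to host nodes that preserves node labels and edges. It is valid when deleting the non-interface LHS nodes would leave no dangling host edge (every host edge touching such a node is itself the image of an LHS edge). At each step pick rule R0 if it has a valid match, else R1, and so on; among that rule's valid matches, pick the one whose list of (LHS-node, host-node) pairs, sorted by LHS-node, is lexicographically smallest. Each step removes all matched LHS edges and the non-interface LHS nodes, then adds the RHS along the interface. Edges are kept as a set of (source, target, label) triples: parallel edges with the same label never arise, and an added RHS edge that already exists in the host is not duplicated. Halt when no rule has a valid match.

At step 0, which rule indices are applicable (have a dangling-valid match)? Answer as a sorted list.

R0: 2 valid matches — {0↦2, 1↦0}, {0↦2, 1↦1}
R1: 8 valid matches — {0↦0, 1↦4, 2↦5, 3↦3}, {0↦0, 1↦4, 2↦7, 3↦3}, {0↦0, 1↦6, 2↦5, 3↦3} (+5 more)
R2: no valid match — LHS pattern not found

Answer: [R0,R1]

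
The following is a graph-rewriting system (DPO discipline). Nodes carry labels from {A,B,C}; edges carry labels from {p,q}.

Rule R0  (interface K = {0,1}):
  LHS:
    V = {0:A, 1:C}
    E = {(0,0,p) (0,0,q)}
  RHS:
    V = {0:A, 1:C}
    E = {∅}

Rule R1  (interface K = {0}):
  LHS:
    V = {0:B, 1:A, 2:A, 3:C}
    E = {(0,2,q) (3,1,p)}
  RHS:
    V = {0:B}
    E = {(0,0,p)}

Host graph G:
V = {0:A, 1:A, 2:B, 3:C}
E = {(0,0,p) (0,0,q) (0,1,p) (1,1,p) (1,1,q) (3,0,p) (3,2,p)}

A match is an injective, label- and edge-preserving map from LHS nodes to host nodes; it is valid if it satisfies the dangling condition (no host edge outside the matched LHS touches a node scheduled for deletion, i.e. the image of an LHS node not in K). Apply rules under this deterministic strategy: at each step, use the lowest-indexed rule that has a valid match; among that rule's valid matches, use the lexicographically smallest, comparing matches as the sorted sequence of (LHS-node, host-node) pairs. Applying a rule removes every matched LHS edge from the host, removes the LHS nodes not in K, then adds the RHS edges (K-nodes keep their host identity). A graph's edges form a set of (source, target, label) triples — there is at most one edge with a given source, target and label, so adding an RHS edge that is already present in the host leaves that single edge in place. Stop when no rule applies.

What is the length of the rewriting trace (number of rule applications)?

Answer: 2

Derivation:
initial: |V|=4 |E|=7  E = 0-p->0 0-q->0 0-p->1 1-p->1 1-q->1 3-p->0 3-p->2
step 1: apply R0 at {0↦0, 1↦3}  → |V|=4 |E|=5  E = 0-p->1 1-p->1 1-q->1 3-p->0 3-p->2
step 2: apply R0 at {0↦1, 1↦3}  → |V|=4 |E|=3  E = 0-p->1 3-p->0 3-p->2
normal form: no rule applies after step 2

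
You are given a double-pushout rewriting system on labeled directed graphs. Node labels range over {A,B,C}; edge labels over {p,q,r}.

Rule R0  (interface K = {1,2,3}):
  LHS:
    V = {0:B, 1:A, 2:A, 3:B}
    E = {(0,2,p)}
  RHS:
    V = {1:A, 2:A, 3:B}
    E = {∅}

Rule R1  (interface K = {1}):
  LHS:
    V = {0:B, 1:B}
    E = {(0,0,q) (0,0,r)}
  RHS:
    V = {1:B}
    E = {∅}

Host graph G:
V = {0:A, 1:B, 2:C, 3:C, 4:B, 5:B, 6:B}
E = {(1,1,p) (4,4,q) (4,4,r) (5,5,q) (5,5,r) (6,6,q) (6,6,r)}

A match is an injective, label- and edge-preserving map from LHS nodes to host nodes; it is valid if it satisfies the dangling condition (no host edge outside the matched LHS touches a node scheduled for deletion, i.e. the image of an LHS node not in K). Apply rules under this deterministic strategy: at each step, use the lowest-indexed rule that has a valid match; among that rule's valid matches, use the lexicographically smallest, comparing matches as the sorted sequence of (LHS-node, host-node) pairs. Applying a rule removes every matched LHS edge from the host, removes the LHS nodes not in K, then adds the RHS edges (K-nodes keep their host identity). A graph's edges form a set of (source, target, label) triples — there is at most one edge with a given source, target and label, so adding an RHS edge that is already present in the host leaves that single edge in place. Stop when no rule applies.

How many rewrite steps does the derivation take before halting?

initial: |V|=7 |E|=7  E = 1-p->1 4-q->4 4-r->4 5-q->5 5-r->5 6-q->6 6-r->6
step 1: apply R1 at {0↦4, 1↦1}  → |V|=6 |E|=5  E = 1-p->1 5-q->5 5-r->5 6-q->6 6-r->6
step 2: apply R1 at {0↦5, 1↦1}  → |V|=5 |E|=3  E = 1-p->1 6-q->6 6-r->6
step 3: apply R1 at {0↦6, 1↦1}  → |V|=4 |E|=1  E = 1-p->1
normal form: no rule applies after step 3

Answer: 3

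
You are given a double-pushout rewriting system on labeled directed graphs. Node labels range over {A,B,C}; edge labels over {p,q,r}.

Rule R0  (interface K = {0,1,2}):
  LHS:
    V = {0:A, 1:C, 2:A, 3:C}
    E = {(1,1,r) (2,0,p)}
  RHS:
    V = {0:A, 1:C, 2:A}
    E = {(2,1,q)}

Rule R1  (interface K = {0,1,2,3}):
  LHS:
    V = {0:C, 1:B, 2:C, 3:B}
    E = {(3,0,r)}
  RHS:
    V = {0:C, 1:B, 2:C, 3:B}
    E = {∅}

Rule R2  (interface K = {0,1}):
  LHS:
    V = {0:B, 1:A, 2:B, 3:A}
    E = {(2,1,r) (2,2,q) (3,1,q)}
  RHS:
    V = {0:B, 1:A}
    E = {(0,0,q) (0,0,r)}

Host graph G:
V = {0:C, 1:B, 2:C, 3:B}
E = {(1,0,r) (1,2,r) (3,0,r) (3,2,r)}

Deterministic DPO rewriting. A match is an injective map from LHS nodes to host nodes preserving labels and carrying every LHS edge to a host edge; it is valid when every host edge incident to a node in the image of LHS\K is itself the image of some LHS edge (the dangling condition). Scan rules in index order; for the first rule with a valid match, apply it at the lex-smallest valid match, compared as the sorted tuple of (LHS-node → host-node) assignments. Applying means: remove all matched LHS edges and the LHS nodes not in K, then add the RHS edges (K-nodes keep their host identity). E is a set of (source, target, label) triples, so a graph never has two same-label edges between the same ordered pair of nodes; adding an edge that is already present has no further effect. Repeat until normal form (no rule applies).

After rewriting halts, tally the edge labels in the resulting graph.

Answer: (no edges)

Steps:
start.  V:4 E:4  edges: 1-r->0 1-r->2 3-r->0 3-r->2
1. fire R1 via {0↦0, 1↦1, 2↦2, 3↦3}  →  V:4 E:3  edges: 1-r->0 1-r->2 3-r->2
2. fire R1 via {0↦0, 1↦3, 2↦2, 3↦1}  →  V:4 E:2  edges: 1-r->2 3-r->2
3. fire R1 via {0↦2, 1↦1, 2↦0, 3↦3}  →  V:4 E:1  edges: 1-r->2
4. fire R1 via {0↦2, 1↦3, 2↦0, 3↦1}  →  V:4 E:0  edges: ∅
final graph: no rule applies after step 4
NF edges: []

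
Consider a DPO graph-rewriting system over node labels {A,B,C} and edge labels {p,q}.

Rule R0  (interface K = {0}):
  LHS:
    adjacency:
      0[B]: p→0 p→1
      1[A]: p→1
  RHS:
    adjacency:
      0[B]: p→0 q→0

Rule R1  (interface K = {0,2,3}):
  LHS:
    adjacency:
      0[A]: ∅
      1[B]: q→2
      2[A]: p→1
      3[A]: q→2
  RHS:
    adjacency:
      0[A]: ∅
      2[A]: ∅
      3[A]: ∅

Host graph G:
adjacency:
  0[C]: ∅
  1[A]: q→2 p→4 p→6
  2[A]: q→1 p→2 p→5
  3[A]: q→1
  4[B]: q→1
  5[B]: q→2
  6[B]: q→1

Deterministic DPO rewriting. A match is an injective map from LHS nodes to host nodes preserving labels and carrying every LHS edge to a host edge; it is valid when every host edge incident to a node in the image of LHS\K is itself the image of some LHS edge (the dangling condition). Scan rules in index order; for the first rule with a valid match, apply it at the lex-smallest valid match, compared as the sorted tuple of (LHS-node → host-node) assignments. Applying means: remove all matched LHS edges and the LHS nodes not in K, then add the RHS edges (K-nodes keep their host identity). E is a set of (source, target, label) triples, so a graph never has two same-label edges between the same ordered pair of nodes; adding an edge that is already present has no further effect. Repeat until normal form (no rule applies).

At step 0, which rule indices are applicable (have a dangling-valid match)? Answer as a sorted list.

Answer: [R1]

Steps:
R0: no valid match — LHS pattern not found
R1: 5 valid matches — {0↦2, 1↦4, 2↦1, 3↦3}, {0↦2, 1↦6, 2↦1, 3↦3}, {0↦3, 1↦4, 2↦1, 3↦2} (+2 more)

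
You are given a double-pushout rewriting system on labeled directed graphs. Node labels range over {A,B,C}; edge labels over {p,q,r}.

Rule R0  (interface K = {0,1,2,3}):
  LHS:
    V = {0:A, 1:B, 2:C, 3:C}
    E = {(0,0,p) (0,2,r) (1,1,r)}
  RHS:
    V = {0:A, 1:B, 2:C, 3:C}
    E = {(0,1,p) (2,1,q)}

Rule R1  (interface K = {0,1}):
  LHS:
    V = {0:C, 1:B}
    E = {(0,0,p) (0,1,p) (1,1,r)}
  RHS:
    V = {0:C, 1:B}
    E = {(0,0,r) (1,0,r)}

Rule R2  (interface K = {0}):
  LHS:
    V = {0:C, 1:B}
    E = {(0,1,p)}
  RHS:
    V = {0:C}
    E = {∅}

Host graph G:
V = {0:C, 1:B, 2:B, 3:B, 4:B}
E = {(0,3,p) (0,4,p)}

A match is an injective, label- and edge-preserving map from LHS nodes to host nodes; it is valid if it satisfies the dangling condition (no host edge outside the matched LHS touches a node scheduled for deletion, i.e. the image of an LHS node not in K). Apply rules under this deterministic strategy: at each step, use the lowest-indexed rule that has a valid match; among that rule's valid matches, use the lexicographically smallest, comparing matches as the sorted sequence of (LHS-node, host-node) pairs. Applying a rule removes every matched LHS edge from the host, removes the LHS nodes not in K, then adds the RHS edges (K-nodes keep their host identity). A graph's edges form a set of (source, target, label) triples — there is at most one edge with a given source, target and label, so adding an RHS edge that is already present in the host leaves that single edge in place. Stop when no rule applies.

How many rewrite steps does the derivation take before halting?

start.  V:5 E:2  edges: 0-p->3 0-p->4
1. fire R2 via {0↦0, 1↦3}  →  V:4 E:1  edges: 0-p->4
2. fire R2 via {0↦0, 1↦4}  →  V:3 E:0  edges: ∅
normal form: no rule applies after step 2

Answer: 2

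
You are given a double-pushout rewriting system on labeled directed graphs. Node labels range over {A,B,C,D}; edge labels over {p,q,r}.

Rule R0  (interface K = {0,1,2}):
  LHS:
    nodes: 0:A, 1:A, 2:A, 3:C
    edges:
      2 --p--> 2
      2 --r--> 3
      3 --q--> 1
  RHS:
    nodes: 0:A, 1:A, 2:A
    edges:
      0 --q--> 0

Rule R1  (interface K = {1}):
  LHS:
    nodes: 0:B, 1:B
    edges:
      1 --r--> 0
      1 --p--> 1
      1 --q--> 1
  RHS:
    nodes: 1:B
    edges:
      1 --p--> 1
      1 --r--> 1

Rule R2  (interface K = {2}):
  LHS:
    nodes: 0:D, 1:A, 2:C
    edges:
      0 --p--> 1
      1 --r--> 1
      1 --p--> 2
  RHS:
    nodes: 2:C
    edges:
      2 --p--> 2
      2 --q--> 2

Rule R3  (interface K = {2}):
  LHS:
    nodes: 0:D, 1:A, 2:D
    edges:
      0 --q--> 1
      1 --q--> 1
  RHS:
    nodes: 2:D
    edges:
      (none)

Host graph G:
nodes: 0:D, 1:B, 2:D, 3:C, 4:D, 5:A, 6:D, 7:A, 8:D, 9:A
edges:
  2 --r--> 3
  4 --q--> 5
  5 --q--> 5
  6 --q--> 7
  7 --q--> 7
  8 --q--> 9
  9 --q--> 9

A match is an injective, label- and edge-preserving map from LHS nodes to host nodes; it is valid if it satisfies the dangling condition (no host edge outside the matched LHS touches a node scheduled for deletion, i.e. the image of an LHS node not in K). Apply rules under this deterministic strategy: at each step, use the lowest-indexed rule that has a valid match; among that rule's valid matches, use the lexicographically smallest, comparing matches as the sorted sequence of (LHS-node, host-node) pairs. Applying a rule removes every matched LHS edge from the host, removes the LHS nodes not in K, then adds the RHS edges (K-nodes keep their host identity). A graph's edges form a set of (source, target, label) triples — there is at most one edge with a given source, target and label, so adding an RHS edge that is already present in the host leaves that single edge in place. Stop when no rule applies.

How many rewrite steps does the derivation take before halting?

Answer: 3

Rewrite trace:
[0] host  ⇒  10 nodes, 7 edges  {2-r->3 4-q->5 5-q->5 6-q->7 7-q->7 8-q->9 9-q->9}
[1] R3 @ {0↦4, 1↦5, 2↦0}  ⇒  8 nodes, 5 edges  {2-r->3 6-q->7 7-q->7 8-q->9 9-q->9}
[2] R3 @ {0↦6, 1↦7, 2↦0}  ⇒  6 nodes, 3 edges  {2-r->3 8-q->9 9-q->9}
[3] R3 @ {0↦8, 1↦9, 2↦0}  ⇒  4 nodes, 1 edges  {2-r->3}
final graph: no rule applies after step 3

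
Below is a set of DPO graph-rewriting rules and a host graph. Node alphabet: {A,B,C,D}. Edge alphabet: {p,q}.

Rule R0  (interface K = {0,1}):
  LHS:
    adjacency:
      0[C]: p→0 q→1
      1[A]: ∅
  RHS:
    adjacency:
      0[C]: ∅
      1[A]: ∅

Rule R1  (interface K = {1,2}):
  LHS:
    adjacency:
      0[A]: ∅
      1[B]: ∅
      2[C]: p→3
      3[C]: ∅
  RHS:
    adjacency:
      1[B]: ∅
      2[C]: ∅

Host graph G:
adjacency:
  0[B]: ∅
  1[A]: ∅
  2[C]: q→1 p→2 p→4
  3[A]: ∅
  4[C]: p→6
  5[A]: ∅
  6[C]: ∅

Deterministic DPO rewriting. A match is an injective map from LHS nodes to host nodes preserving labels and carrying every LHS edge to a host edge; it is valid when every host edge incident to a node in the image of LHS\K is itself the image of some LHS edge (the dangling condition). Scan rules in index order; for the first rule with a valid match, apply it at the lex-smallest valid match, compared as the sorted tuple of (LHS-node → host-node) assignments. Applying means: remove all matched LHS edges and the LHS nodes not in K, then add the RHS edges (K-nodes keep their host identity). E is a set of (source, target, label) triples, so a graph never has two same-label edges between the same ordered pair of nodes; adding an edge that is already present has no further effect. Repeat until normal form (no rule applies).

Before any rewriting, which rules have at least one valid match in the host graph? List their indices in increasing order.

R0: 1 valid match — {0↦2, 1↦1}
R1: 2 valid matches — {0↦3, 1↦0, 2↦4, 3↦6}, {0↦5, 1↦0, 2↦4, 3↦6}

Answer: [R0,R1]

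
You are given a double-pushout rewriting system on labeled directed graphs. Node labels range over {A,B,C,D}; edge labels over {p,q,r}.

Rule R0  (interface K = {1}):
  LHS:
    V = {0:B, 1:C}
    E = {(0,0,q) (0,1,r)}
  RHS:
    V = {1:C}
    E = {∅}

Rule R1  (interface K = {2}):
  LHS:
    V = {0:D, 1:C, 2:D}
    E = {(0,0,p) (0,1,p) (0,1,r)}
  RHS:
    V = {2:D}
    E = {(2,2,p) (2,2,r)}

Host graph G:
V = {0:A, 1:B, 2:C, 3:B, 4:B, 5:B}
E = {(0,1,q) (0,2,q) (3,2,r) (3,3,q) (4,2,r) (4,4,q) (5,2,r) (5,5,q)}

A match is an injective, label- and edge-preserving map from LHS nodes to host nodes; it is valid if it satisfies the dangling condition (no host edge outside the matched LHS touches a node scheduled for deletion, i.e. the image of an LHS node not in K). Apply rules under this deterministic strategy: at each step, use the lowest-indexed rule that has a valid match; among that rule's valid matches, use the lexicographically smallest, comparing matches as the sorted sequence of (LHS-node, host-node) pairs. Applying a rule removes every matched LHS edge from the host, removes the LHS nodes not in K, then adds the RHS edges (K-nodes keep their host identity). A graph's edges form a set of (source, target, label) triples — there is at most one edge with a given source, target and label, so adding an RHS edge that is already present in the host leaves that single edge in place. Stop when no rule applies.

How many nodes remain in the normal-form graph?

initial: |V|=6 |E|=8  E = 0-q->1 0-q->2 3-r->2 3-q->3 4-r->2 4-q->4 5-r->2 5-q->5
step 1: apply R0 at {0↦3, 1↦2}  → |V|=5 |E|=6  E = 0-q->1 0-q->2 4-r->2 4-q->4 5-r->2 5-q->5
step 2: apply R0 at {0↦4, 1↦2}  → |V|=4 |E|=4  E = 0-q->1 0-q->2 5-r->2 5-q->5
step 3: apply R0 at {0↦5, 1↦2}  → |V|=3 |E|=2  E = 0-q->1 0-q->2
halt: no rule applies after step 3
NF nodes: {0:A, 1:B, 2:C}

Answer: 3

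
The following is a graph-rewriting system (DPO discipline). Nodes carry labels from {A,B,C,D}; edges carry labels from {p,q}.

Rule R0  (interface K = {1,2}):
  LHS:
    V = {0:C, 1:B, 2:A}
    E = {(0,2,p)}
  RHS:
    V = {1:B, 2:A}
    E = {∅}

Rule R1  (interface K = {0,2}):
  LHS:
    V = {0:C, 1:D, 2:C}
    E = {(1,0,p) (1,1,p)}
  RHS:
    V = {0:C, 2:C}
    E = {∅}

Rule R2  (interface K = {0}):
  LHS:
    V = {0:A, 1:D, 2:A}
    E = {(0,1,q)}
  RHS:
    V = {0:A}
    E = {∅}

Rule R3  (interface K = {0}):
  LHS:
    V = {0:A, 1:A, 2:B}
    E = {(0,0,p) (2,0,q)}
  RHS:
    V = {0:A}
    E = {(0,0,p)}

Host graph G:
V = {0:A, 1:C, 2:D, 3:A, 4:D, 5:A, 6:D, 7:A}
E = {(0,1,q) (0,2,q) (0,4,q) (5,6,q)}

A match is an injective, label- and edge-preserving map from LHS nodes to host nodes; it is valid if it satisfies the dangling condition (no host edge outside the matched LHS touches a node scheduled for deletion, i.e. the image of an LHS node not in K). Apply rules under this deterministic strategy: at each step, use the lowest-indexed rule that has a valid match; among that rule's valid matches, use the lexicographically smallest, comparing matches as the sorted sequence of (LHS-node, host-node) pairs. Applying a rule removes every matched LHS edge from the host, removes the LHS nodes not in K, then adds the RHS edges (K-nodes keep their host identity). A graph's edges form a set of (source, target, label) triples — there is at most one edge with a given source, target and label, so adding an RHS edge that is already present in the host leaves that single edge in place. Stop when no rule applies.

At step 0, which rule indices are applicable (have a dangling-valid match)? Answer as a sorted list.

Answer: [R2]

Rewrite trace:
R0: no valid match — LHS pattern not found
R1: no valid match — LHS pattern not found
R2: 6 valid matches — {0↦0, 1↦2, 2↦3}, {0↦0, 1↦2, 2↦7}, {0↦0, 1↦4, 2↦3} (+3 more)
R3: no valid match — LHS pattern not found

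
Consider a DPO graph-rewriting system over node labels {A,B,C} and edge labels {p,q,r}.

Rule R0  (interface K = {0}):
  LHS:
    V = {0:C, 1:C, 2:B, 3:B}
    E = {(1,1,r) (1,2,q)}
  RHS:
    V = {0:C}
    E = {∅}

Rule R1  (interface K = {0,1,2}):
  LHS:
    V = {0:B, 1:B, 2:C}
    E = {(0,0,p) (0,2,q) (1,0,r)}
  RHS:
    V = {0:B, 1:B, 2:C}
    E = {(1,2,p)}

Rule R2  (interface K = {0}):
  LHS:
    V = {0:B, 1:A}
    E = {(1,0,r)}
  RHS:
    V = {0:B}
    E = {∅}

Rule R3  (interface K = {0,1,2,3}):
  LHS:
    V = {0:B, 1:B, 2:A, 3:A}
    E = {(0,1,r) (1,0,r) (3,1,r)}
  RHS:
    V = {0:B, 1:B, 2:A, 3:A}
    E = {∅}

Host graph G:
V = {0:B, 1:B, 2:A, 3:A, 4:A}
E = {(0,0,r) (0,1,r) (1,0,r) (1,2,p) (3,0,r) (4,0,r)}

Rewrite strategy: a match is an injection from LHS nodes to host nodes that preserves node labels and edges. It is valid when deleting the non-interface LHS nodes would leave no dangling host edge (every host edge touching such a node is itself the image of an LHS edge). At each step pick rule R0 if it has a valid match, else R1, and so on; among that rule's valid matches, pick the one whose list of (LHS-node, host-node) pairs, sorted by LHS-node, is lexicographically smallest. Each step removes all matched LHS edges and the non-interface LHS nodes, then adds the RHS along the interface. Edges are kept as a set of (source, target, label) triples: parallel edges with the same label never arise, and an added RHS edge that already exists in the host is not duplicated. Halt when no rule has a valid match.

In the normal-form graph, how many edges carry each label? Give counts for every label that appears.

Answer: p:1 r:3

Derivation:
start.  V:5 E:6  edges: 0-r->0 0-r->1 1-r->0 1-p->2 3-r->0 4-r->0
1. fire R2 via {0↦0, 1↦3}  →  V:4 E:5  edges: 0-r->0 0-r->1 1-r->0 1-p->2 4-r->0
2. fire R2 via {0↦0, 1↦4}  →  V:3 E:4  edges: 0-r->0 0-r->1 1-r->0 1-p->2
halt: no rule applies after step 2
NF edges: [(0, 0, 'r'), (0, 1, 'r'), (1, 0, 'r'), (1, 2, 'p')]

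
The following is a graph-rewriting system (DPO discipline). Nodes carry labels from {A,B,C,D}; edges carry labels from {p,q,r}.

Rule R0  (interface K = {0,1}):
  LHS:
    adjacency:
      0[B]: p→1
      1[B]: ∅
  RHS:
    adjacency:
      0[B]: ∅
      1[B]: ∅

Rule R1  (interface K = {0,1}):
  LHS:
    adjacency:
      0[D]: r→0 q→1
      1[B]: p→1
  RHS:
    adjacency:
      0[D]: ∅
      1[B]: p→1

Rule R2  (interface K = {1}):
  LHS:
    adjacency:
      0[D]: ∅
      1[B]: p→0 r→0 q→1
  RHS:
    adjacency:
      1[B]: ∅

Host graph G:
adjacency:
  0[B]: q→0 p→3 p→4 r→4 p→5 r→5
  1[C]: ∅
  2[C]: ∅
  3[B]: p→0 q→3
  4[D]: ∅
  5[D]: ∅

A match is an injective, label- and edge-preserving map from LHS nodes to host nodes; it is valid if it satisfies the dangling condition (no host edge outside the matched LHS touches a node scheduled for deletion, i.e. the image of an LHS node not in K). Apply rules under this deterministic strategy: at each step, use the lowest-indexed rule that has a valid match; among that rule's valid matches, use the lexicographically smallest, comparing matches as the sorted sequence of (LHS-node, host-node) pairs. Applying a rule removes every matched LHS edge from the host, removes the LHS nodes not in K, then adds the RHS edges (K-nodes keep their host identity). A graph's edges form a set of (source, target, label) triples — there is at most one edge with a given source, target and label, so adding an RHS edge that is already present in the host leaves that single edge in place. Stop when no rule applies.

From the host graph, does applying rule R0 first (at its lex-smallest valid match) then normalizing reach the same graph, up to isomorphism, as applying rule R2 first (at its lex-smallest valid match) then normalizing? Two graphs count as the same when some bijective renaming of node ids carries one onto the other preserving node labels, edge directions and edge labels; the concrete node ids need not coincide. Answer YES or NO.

branch R0-first: apply at {0↦0, 1↦3} → |E|=7, then 2 more step(s) → NF |V|=5 |E|=3 V={0:B, 1:C, 2:C, 3:B, 5:D} E=0-p->5 0-r->5 3-q->3
branch R2-first: apply at {0↦4, 1↦0} → |E|=5, then 2 more step(s) → NF |V|=5 |E|=3 V={0:B, 1:C, 2:C, 3:B, 5:D} E=0-p->5 0-r->5 3-q->3
graphs isomorphic (equal up to label-preserving node renaming)

Answer: YES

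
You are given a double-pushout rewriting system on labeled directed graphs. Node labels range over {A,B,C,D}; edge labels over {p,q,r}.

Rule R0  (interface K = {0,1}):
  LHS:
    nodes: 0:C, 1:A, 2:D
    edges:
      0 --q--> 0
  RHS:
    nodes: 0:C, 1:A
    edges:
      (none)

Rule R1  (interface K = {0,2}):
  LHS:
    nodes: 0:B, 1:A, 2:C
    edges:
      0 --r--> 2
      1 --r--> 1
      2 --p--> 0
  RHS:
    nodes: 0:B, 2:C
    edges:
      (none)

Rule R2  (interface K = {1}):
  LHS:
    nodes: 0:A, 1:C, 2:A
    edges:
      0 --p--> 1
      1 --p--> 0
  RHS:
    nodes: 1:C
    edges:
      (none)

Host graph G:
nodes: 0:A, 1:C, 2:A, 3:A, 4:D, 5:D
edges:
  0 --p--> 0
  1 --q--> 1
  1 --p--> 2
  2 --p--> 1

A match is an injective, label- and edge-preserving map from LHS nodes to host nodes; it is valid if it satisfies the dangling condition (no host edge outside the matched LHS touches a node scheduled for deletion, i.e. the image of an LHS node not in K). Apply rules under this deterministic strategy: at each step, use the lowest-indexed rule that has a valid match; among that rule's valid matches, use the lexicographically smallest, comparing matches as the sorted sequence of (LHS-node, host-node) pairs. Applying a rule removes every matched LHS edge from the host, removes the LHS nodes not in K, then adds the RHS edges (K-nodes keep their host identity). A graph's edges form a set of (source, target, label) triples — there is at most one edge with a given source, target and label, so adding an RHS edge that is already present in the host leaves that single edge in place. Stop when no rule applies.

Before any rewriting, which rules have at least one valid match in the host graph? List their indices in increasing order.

Answer: [R0,R2]

Rewrite trace:
R0: 6 valid matches — {0↦1, 1↦0, 2↦4}, {0↦1, 1↦0, 2↦5}, {0↦1, 1↦2, 2↦4} (+3 more)
R1: no valid match — LHS pattern not found
R2: 1 valid match — {0↦2, 1↦1, 2↦3}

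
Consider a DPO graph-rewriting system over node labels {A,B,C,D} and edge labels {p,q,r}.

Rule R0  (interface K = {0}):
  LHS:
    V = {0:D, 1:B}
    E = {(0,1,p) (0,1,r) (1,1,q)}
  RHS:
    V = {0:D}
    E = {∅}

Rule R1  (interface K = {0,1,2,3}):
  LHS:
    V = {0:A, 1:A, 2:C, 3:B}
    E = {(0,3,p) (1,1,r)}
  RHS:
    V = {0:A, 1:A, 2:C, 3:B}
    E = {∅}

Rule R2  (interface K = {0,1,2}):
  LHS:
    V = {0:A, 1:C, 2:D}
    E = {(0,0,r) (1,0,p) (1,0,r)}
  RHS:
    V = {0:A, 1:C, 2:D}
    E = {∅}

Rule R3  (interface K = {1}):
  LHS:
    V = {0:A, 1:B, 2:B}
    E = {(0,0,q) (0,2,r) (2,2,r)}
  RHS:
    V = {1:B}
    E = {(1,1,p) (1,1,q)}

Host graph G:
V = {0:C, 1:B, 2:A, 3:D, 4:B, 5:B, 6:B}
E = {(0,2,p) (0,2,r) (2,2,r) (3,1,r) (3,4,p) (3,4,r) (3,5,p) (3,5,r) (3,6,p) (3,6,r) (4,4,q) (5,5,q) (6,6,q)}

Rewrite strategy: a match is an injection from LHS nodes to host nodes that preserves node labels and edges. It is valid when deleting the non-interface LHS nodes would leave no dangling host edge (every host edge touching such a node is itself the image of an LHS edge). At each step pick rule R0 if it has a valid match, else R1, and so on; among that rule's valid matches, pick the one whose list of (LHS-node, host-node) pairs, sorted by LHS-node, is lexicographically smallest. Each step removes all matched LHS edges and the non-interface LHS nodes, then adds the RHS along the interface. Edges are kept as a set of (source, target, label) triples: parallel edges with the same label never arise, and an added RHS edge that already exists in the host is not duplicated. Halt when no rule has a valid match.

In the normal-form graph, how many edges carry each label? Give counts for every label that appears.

Answer: r:1

Rewrite trace:
start.  V:7 E:13  edges: 0-p->2 0-r->2 2-r->2 3-r->1 3-p->4 3-r->4 3-p->5 3-r->5 3-p->6 3-r->6 4-q->4 5-q->5 6-q->6
1. fire R0 via {0↦3, 1↦4}  →  V:6 E:10  edges: 0-p->2 0-r->2 2-r->2 3-r->1 3-p->5 3-r->5 3-p->6 3-r->6 5-q->5 6-q->6
2. fire R0 via {0↦3, 1↦5}  →  V:5 E:7  edges: 0-p->2 0-r->2 2-r->2 3-r->1 3-p->6 3-r->6 6-q->6
3. fire R0 via {0↦3, 1↦6}  →  V:4 E:4  edges: 0-p->2 0-r->2 2-r->2 3-r->1
4. fire R2 via {0↦2, 1↦0, 2↦3}  →  V:4 E:1  edges: 3-r->1
halt: no rule applies after step 4
NF edges: [(3, 1, 'r')]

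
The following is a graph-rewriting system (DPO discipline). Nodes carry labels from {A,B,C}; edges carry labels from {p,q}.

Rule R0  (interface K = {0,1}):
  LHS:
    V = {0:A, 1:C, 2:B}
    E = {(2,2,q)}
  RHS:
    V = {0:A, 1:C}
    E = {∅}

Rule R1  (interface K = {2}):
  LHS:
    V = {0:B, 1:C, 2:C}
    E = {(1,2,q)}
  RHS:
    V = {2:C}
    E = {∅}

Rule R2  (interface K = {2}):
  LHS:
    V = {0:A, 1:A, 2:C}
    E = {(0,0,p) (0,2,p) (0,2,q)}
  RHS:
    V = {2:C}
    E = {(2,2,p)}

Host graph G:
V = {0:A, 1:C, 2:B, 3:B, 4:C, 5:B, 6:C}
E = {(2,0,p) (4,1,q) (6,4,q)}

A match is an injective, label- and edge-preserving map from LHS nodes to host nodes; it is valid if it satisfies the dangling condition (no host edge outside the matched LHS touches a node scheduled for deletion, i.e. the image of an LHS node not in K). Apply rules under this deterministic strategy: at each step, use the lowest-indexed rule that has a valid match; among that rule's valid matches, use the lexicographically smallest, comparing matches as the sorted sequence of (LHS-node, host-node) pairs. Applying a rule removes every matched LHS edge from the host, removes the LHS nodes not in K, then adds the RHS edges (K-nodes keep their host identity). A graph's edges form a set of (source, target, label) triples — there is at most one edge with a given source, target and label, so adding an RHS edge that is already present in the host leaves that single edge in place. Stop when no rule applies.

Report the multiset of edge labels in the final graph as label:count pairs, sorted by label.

Answer: p:1

Rewrite trace:
initial: |V|=7 |E|=3  E = 2-p->0 4-q->1 6-q->4
step 1: apply R1 at {0↦3, 1↦6, 2↦4}  → |V|=5 |E|=2  E = 2-p->0 4-q->1
step 2: apply R1 at {0↦5, 1↦4, 2↦1}  → |V|=3 |E|=1  E = 2-p->0
final graph: no rule applies after step 2
NF edges: [(2, 0, 'p')]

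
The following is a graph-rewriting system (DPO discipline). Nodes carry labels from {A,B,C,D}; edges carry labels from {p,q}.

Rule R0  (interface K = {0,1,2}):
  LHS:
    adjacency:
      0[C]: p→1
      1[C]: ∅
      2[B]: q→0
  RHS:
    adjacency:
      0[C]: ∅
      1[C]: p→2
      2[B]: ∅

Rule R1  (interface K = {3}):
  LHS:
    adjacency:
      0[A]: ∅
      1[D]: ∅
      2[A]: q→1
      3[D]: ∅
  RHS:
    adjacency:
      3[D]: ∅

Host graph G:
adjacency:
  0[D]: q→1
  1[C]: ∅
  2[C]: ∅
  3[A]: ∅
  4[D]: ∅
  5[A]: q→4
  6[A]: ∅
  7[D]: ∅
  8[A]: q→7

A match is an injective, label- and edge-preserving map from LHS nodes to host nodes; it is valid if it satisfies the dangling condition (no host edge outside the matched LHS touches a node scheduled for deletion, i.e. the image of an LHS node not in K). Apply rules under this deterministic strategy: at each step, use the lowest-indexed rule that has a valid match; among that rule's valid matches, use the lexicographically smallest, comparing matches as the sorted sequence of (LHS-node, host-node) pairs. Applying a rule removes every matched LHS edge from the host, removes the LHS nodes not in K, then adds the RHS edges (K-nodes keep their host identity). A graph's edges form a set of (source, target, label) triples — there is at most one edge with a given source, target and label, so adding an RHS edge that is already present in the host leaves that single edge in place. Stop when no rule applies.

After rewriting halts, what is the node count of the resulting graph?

[0] host  ⇒  9 nodes, 3 edges  {0-q->1 5-q->4 8-q->7}
[1] R1 @ {0↦3, 1↦4, 2↦5, 3↦0}  ⇒  6 nodes, 2 edges  {0-q->1 8-q->7}
[2] R1 @ {0↦6, 1↦7, 2↦8, 3↦0}  ⇒  3 nodes, 1 edges  {0-q->1}
final graph: no rule applies after step 2
NF nodes: {0:D, 1:C, 2:C}

Answer: 3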